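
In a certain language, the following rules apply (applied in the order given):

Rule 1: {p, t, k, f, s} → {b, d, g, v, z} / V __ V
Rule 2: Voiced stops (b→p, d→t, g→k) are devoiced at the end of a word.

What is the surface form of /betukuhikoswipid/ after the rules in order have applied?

beduguhigoswibit

Rule 1 (intervocalic voicing): /t/ is a voiceless obstruent between vowels /e/ and /u/, so it voices to [d]. /k/ is a voiceless obstruent between vowels /u/ and /u/, so it voices to [g]. /k/ is a voiceless obstruent between vowels /i/ and /o/, so it voices to [g]. /p/ is a voiceless obstruent between vowels /i/ and /i/, so it voices to [b]. /betukuhikoswipid/ → beduguhigoswibid.
Rule 2 (final devoicing): /d/ is a voiced stop in word-final position, so it devoices to [t]. /beduguhigoswibid/ → beduguhigoswibit.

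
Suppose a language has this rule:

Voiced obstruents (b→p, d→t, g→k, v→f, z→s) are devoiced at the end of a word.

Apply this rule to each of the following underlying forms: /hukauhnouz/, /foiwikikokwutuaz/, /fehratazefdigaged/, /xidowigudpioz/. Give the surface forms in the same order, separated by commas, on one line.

/hukauhnouz/: /z/ is a voiced obstruent in word-final position, so it devoices to [s]. → [hukauhnous].
/foiwikikokwutuaz/: /z/ is a voiced obstruent in word-final position, so it devoices to [s]. → [foiwikikokwutuas].
/fehratazefdigaged/: /d/ is a voiced obstruent in word-final position, so it devoices to [t]. → [fehratazefdigaget].
/xidowigudpioz/: /z/ is a voiced obstruent in word-final position, so it devoices to [s]. → [xidowigudpios].

hukauhnous, foiwikikokwutuas, fehratazefdigaget, xidowigudpios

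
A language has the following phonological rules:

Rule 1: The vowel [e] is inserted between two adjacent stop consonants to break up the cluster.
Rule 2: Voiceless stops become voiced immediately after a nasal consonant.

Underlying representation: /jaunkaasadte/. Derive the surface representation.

Rule 1 (stop-cluster e-epenthesis): /d/ and /t/ form a stop–stop cluster, so [e] is inserted between them. /jaunkaasadte/ → jaunkaasadete.
Rule 2 (post-nasal voicing): /k/ is a voiceless stop immediately after the nasal /n/, so it voices to [g]. /jaunkaasadete/ → jaungaasadete.

jaungaasadete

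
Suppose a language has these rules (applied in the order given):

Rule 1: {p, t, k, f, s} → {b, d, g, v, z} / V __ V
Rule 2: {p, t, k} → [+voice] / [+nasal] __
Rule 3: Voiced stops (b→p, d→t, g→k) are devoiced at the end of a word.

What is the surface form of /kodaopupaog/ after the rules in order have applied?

kodaobubaok

Rule 1 (intervocalic voicing): /p/ is a voiceless obstruent between vowels /o/ and /u/, so it voices to [b]. /p/ is a voiceless obstruent between vowels /u/ and /a/, so it voices to [b]. /kodaopupaog/ → kodaobubaog.
Rule 2 (post-nasal voicing): no segment meets the environment; /kodaobubaog/ is unchanged.
Rule 3 (final devoicing): /g/ is a voiced stop in word-final position, so it devoices to [k]. /kodaobubaog/ → kodaobubaok.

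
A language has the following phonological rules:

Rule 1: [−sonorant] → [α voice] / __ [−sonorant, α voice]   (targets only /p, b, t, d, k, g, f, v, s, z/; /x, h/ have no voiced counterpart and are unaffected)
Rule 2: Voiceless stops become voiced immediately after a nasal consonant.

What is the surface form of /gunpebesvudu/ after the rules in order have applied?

Rule 1 (regressive voicing assimilation): /s/ precedes the voiced obstruent /v/, so it voices to [z] by assimilation. /gunpebesvudu/ → gunpebezvudu.
Rule 2 (post-nasal voicing): /p/ is a voiceless stop immediately after the nasal /n/, so it voices to [b]. /gunpebezvudu/ → gunbebezvudu.

gunbebezvudu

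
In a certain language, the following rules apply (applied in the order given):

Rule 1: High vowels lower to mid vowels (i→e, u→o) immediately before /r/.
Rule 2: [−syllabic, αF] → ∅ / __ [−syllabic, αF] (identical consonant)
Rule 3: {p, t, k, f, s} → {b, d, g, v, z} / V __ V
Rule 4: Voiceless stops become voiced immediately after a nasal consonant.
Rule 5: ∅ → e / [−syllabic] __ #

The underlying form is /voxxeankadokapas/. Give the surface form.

Rule 1 (pre-rhotic lowering): no segment meets the environment; /voxxeankadokapas/ is unchanged.
Rule 2 (degemination): /xx/ is a geminate; the first /x/ deletes. /voxxeankadokapas/ → voxeankadokapas.
Rule 3 (intervocalic voicing): /k/ is a voiceless obstruent between vowels /o/ and /a/, so it voices to [g]. /p/ is a voiceless obstruent between vowels /a/ and /a/, so it voices to [b]. /voxeankadokapas/ → voxeankadogabas.
Rule 4 (post-nasal voicing): /k/ is a voiceless stop immediately after the nasal /n/, so it voices to [g]. /voxeankadogabas/ → voxeangadogabas.
Rule 5 (final e-epenthesis): the form ends in the consonant /s/, so [e] is inserted word-finally. /voxeangadogabas/ → voxeangadogabase.

voxeangadogabase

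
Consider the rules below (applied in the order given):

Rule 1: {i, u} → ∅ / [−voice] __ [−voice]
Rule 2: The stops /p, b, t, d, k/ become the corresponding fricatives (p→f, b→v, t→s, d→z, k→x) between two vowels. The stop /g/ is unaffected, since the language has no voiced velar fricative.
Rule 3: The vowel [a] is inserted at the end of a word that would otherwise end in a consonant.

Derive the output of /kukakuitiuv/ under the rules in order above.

Rule 1 (high vowel syncope): /u/ is a high vowel flanked by voiceless consonants /k/ and /k/, so it deletes. /kukakuitiuv/ → kkakuitiuv.
Rule 2 (intervocalic spirantization): /k/ is a stop between vowels /a/ and /u/, so it spirantizes to the fricative [x]. /t/ is a stop between vowels /i/ and /i/, so it spirantizes to the fricative [s]. /kkakuitiuv/ → kkaxuisiuv.
Rule 3 (final a-epenthesis): the form ends in the consonant /v/, so [a] is inserted word-finally. /kkaxuisiuv/ → kkaxuisiuva.

kkaxuisiuva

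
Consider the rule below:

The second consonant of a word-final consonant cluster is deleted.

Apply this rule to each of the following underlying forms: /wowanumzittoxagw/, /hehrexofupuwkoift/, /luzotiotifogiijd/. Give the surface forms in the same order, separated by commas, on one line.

/wowanumzittoxagw/: /w/ is the second consonant of a word-final cluster /gw/, so it deletes. → [wowanumzittoxag].
/hehrexofupuwkoift/: /t/ is the second consonant of a word-final cluster /ft/, so it deletes. → [hehrexofupuwkoif].
/luzotiotifogiijd/: /d/ is the second consonant of a word-final cluster /jd/, so it deletes. → [luzotiotifogiij].

wowanumzittoxag, hehrexofupuwkoif, luzotiotifogiij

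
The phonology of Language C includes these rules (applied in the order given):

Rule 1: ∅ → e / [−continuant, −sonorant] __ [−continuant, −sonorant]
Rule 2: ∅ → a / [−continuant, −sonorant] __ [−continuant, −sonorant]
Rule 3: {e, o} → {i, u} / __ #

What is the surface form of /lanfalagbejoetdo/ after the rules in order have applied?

lanfalagebejoetedu

Rule 1 (stop-cluster e-epenthesis): /g/ and /b/ form a stop–stop cluster, so [e] is inserted between them. /t/ and /d/ form a stop–stop cluster, so [e] is inserted between them. /lanfalagbejoetdo/ → lanfalagebejoetedo.
Rule 2 (stop-cluster a-epenthesis): no segment meets the environment; /lanfalagebejoetedo/ is unchanged.
Rule 3 (final vowel raising): /o/ is a mid vowel in word-final position, so it raises to [u]. /lanfalagebejoetedo/ → lanfalagebejoetedu.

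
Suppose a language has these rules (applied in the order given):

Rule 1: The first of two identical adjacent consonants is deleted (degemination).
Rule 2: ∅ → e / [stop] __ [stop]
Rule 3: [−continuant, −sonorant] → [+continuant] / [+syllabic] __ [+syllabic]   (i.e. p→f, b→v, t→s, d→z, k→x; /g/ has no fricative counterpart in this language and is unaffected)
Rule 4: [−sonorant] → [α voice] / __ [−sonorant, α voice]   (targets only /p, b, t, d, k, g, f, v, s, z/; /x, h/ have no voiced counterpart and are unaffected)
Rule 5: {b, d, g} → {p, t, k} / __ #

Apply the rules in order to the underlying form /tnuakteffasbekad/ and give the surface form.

Rule 1 (degemination): /ff/ is a geminate; the first /f/ deletes. /tnuakteffasbekad/ → tnuaktefasbekad.
Rule 2 (stop-cluster e-epenthesis): /k/ and /t/ form a stop–stop cluster, so [e] is inserted between them. /tnuaktefasbekad/ → tnuaketefasbekad.
Rule 3 (intervocalic spirantization): /k/ is a stop between vowels /a/ and /e/, so it spirantizes to the fricative [x]. /t/ is a stop between vowels /e/ and /e/, so it spirantizes to the fricative [s]. /k/ is a stop between vowels /e/ and /a/, so it spirantizes to the fricative [x]. /tnuaketefasbekad/ → tnuaxesefasbexad.
Rule 4 (regressive voicing assimilation): /s/ precedes the voiced obstruent /b/, so it voices to [z] by assimilation. /tnuaxesefasbexad/ → tnuaxesefazbexad.
Rule 5 (final devoicing): /d/ is a voiced stop in word-final position, so it devoices to [t]. /tnuaxesefazbexad/ → tnuaxesefazbexat.

tnuaxesefazbexat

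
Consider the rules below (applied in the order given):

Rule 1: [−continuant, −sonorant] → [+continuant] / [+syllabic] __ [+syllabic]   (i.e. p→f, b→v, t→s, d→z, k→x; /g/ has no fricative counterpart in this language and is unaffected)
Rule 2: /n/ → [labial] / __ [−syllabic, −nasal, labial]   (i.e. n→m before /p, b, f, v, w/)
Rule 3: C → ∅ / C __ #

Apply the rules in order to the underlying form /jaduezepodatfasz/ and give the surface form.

Rule 1 (intervocalic spirantization): /d/ is a stop between vowels /a/ and /u/, so it spirantizes to the fricative [z]. /p/ is a stop between vowels /e/ and /o/, so it spirantizes to the fricative [f]. /d/ is a stop between vowels /o/ and /a/, so it spirantizes to the fricative [z]. /jaduezepodatfasz/ → jazuezefozatfasz.
Rule 2 (nasal place assimilation): no segment meets the environment; /jazuezefozatfasz/ is unchanged.
Rule 3 (final cluster simplification): /z/ is the second consonant of a word-final cluster /sz/, so it deletes. /jazuezefozatfasz/ → jazuezefozatfas.

jazuezefozatfas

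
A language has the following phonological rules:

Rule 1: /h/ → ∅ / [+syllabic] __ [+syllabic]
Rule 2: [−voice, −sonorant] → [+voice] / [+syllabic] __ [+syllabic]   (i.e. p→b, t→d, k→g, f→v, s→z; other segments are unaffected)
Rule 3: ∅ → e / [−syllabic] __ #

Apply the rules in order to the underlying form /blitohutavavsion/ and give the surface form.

blidoudavavsione

Rule 1 (intervocalic h-deletion): /h/ occurs between vowels /o/ and /u/, so it deletes. /blitohutavavsion/ → blitoutavavsion.
Rule 2 (intervocalic voicing): /t/ is a voiceless obstruent between vowels /i/ and /o/, so it voices to [d]. /t/ is a voiceless obstruent between vowels /u/ and /a/, so it voices to [d]. /blitoutavavsion/ → blidoudavavsion.
Rule 3 (final e-epenthesis): the form ends in the consonant /n/, so [e] is inserted word-finally. /blidoudavavsion/ → blidoudavavsione.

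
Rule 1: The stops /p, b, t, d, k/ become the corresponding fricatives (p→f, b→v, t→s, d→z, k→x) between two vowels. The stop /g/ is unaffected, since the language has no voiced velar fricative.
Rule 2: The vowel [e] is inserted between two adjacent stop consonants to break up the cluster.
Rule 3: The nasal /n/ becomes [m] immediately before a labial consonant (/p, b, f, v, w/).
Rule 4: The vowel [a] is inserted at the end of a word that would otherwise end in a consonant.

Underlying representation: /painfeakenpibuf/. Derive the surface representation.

Rule 1 (intervocalic spirantization): /k/ is a stop between vowels /a/ and /e/, so it spirantizes to the fricative [x]. /b/ is a stop between vowels /i/ and /u/, so it spirantizes to the fricative [v]. /painfeakenpibuf/ → painfeaxenpivuf.
Rule 2 (stop-cluster e-epenthesis): no segment meets the environment; /painfeaxenpivuf/ is unchanged.
Rule 3 (nasal place assimilation): /n/ precedes the labial consonant /f/, so it assimilates in place to [m]. /n/ precedes the labial consonant /p/, so it assimilates in place to [m]. /painfeaxenpivuf/ → paimfeaxempivuf.
Rule 4 (final a-epenthesis): the form ends in the consonant /f/, so [a] is inserted word-finally. /paimfeaxempivuf/ → paimfeaxempivufa.

paimfeaxempivufa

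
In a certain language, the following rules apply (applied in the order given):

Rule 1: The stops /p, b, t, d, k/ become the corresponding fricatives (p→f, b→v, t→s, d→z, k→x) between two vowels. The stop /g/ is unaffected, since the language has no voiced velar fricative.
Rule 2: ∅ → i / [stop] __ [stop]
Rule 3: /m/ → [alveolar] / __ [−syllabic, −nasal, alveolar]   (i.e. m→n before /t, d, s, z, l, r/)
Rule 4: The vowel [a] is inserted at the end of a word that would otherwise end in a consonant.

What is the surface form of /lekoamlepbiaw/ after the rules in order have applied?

lexoanlepibiawa

Rule 1 (intervocalic spirantization): /k/ is a stop between vowels /e/ and /o/, so it spirantizes to the fricative [x]. /lekoamlepbiaw/ → lexoamlepbiaw.
Rule 2 (stop-cluster i-epenthesis): /p/ and /b/ form a stop–stop cluster, so [i] is inserted between them. /lexoamlepbiaw/ → lexoamlepibiaw.
Rule 3 (nasal place assimilation): /m/ precedes the alveolar consonant /l/, so it assimilates in place to [n]. /lexoamlepibiaw/ → lexoanlepibiaw.
Rule 4 (final a-epenthesis): the form ends in the consonant /w/, so [a] is inserted word-finally. /lexoanlepibiaw/ → lexoanlepibiawa.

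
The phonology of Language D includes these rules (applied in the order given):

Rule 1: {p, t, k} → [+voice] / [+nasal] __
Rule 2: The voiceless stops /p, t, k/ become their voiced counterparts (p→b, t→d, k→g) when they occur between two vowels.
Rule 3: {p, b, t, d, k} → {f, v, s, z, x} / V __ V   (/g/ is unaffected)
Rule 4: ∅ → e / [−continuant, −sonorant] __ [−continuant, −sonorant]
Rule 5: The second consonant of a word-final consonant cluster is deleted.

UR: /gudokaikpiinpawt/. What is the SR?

Rule 1 (post-nasal voicing): /p/ is a voiceless stop immediately after the nasal /n/, so it voices to [b]. /gudokaikpiinpawt/ → gudokaikpiinbawt.
Rule 2 (intervocalic voicing): /k/ is a voiceless stop between vowels /o/ and /a/, so it voices to [g]. /gudokaikpiinbawt/ → gudogaikpiinbawt.
Rule 3 (intervocalic spirantization): /d/ is a stop between vowels /u/ and /o/, so it spirantizes to the fricative [z]. /gudogaikpiinbawt/ → guzogaikpiinbawt.
Rule 4 (stop-cluster e-epenthesis): /k/ and /p/ form a stop–stop cluster, so [e] is inserted between them. /guzogaikpiinbawt/ → guzogaikepiinbawt.
Rule 5 (final cluster simplification): /t/ is the second consonant of a word-final cluster /wt/, so it deletes. /guzogaikepiinbawt/ → guzogaikepiinbaw.

guzogaikepiinbaw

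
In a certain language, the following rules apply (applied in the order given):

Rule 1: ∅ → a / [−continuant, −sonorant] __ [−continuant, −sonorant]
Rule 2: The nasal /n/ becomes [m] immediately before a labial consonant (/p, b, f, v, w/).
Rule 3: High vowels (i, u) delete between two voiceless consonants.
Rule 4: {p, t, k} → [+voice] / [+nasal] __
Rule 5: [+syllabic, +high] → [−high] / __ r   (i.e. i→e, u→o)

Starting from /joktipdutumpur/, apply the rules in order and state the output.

Rule 1 (stop-cluster a-epenthesis): /k/ and /t/ form a stop–stop cluster, so [a] is inserted between them. /p/ and /d/ form a stop–stop cluster, so [a] is inserted between them. /joktipdutumpur/ → jokatipadutumpur.
Rule 2 (nasal place assimilation): no segment meets the environment; /jokatipadutumpur/ is unchanged.
Rule 3 (high vowel syncope): /i/ is a high vowel flanked by voiceless consonants /t/ and /p/, so it deletes. /jokatipadutumpur/ → jokatpadutumpur.
Rule 4 (post-nasal voicing): /p/ is a voiceless stop immediately after the nasal /m/, so it voices to [b]. /jokatpadutumpur/ → jokatpadutumbur.
Rule 5 (pre-rhotic lowering): /u/ is a high vowel immediately before /r/, so it lowers to [o]. /jokatpadutumbur/ → jokatpadutumbor.

jokatpadutumbor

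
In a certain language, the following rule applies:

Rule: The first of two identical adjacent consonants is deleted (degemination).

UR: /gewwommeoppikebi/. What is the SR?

/ww/ is a geminate; the first /w/ deletes.
/mm/ is a geminate; the first /m/ deletes.
/pp/ is a geminate; the first /p/ deletes.
The other instances of /g/, /w/, /m/, /p/, /k/, /b/ do not occur in the required environment and remain unchanged.
Surface form: [gewomeopikebi].

gewomeopikebi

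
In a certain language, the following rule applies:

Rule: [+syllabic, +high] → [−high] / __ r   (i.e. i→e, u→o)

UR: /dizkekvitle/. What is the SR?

No segment of /dizkekvitle/ meets the structural description of the rule, so the form surfaces unchanged.

dizkekvitle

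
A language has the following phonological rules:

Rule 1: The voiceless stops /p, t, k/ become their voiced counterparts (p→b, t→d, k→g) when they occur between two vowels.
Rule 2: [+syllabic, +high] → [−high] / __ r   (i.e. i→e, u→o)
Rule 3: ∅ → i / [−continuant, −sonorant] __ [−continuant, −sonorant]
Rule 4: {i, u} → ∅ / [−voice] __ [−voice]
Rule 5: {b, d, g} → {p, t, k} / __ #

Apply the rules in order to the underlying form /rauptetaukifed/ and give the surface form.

rauptedaugifet

Rule 1 (intervocalic voicing): /t/ is a voiceless stop between vowels /e/ and /a/, so it voices to [d]. /k/ is a voiceless stop between vowels /u/ and /i/, so it voices to [g]. /rauptetaukifed/ → rauptedaugifed.
Rule 2 (pre-rhotic lowering): no segment meets the environment; /rauptedaugifed/ is unchanged.
Rule 3 (stop-cluster i-epenthesis): /p/ and /t/ form a stop–stop cluster, so [i] is inserted between them. /rauptedaugifed/ → raupitedaugifed.
Rule 4 (high vowel syncope): /i/ is a high vowel flanked by voiceless consonants /p/ and /t/, so it deletes. /raupitedaugifed/ → rauptedaugifed.
Rule 5 (final devoicing): /d/ is a voiced stop in word-final position, so it devoices to [t]. /rauptedaugifed/ → rauptedaugifet.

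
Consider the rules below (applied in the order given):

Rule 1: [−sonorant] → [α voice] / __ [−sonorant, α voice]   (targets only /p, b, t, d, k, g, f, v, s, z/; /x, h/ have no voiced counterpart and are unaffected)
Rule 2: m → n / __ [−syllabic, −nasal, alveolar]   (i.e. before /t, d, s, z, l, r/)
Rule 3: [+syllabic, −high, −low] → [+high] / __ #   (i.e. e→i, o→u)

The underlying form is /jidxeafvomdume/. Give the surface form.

Rule 1 (regressive voicing assimilation): /d/ precedes the voiceless obstruent /x/, so it devoices to [t] by assimilation. /f/ precedes the voiced obstruent /v/, so it voices to [v] by assimilation. /jidxeafvomdume/ → jitxeavvomdume.
Rule 2 (nasal place assimilation): /m/ precedes the alveolar consonant /d/, so it assimilates in place to [n]. /jitxeavvomdume/ → jitxeavvondume.
Rule 3 (final vowel raising): /e/ is a mid vowel in word-final position, so it raises to [i]. /jitxeavvondume/ → jitxeavvondumi.

jitxeavvondumi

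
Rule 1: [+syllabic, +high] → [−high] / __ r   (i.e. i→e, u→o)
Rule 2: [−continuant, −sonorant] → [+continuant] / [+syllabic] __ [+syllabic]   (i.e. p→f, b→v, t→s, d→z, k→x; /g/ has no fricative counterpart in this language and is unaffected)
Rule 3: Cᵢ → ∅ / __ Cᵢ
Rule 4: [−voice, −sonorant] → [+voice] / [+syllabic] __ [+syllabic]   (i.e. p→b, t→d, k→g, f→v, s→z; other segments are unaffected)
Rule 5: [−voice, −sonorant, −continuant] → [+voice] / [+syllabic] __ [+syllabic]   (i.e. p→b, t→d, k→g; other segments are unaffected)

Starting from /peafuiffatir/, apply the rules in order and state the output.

peavuivazer

Rule 1 (pre-rhotic lowering): /i/ is a high vowel immediately before /r/, so it lowers to [e]. /peafuiffatir/ → peafuiffater.
Rule 2 (intervocalic spirantization): /t/ is a stop between vowels /a/ and /e/, so it spirantizes to the fricative [s]. /peafuiffater/ → peafuiffaser.
Rule 3 (degemination): /ff/ is a geminate; the first /f/ deletes. /peafuiffaser/ → peafuifaser.
Rule 4 (intervocalic voicing): /f/ is a voiceless obstruent between vowels /a/ and /u/, so it voices to [v]. /f/ is a voiceless obstruent between vowels /i/ and /a/, so it voices to [v]. /s/ is a voiceless obstruent between vowels /a/ and /e/, so it voices to [z]. /peafuifaser/ → peavuivazer.
Rule 5 (intervocalic voicing): no segment meets the environment; /peavuivazer/ is unchanged.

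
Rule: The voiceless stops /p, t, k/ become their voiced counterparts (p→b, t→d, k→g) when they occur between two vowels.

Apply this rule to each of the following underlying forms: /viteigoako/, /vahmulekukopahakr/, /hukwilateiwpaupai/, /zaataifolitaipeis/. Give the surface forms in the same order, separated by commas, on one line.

videigoago, vahmulegugobahakr, hukwiladeiwpaubai, zaadaifolidaibeis

/viteigoako/: /t/ is a voiceless stop between vowels /i/ and /e/, so it voices to [d]. /k/ is a voiceless stop between vowels /a/ and /o/, so it voices to [g]. → [videigoago].
/vahmulekukopahakr/: /k/ is a voiceless stop between vowels /e/ and /u/, so it voices to [g]. /k/ is a voiceless stop between vowels /u/ and /o/, so it voices to [g]. /p/ is a voiceless stop between vowels /o/ and /a/, so it voices to [b]. → [vahmulegugobahakr].
/hukwilateiwpaupai/: /t/ is a voiceless stop between vowels /a/ and /e/, so it voices to [d]. /p/ is a voiceless stop between vowels /u/ and /a/, so it voices to [b]. → [hukwiladeiwpaubai].
/zaataifolitaipeis/: /t/ is a voiceless stop between vowels /a/ and /a/, so it voices to [d]. /t/ is a voiceless stop between vowels /i/ and /a/, so it voices to [d]. /p/ is a voiceless stop between vowels /i/ and /e/, so it voices to [b]. → [zaadaifolidaibeis].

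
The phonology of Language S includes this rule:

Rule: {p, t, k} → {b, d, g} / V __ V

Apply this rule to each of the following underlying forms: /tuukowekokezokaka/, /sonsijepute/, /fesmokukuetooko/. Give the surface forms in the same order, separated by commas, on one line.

tuugowegogezogaga, sonsijebude, fesmoguguedoogo

/tuukowekokezokaka/: /k/ is a voiceless stop between vowels /u/ and /o/, so it voices to [g]. /k/ is a voiceless stop between vowels /e/ and /o/, so it voices to [g]. /k/ is a voiceless stop between vowels /o/ and /e/, so it voices to [g]. /k/ is a voiceless stop between vowels /o/ and /a/, so it voices to [g]. /k/ is a voiceless stop between vowels /a/ and /a/, so it voices to [g]. → [tuugowegogezogaga].
/sonsijepute/: /p/ is a voiceless stop between vowels /e/ and /u/, so it voices to [b]. /t/ is a voiceless stop between vowels /u/ and /e/, so it voices to [d]. → [sonsijebude].
/fesmokukuetooko/: /k/ is a voiceless stop between vowels /o/ and /u/, so it voices to [g]. /k/ is a voiceless stop between vowels /u/ and /u/, so it voices to [g]. /t/ is a voiceless stop between vowels /e/ and /o/, so it voices to [d]. /k/ is a voiceless stop between vowels /o/ and /o/, so it voices to [g]. → [fesmoguguedoogo].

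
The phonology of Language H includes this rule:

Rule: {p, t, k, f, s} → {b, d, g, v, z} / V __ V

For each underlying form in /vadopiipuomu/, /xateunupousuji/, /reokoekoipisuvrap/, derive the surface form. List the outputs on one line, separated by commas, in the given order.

/vadopiipuomu/: /p/ is a voiceless obstruent between vowels /o/ and /i/, so it voices to [b]. /p/ is a voiceless obstruent between vowels /i/ and /u/, so it voices to [b]. → [vadobiibuomu].
/xateunupousuji/: /t/ is a voiceless obstruent between vowels /a/ and /e/, so it voices to [d]. /p/ is a voiceless obstruent between vowels /u/ and /o/, so it voices to [b]. /s/ is a voiceless obstruent between vowels /u/ and /u/, so it voices to [z]. → [xadeunubouzuji].
/reokoekoipisuvrap/: /k/ is a voiceless obstruent between vowels /o/ and /o/, so it voices to [g]. /k/ is a voiceless obstruent between vowels /e/ and /o/, so it voices to [g]. /p/ is a voiceless obstruent between vowels /i/ and /i/, so it voices to [b]. /s/ is a voiceless obstruent between vowels /i/ and /u/, so it voices to [z]. → [reogoegoibizuvrap].

vadobiibuomu, xadeunubouzuji, reogoegoibizuvrap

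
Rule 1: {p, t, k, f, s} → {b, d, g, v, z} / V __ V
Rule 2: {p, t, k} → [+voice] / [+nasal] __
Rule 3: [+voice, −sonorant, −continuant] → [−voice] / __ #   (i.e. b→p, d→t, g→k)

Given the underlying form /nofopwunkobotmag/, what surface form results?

novopwungobotmak

Rule 1 (intervocalic voicing): /f/ is a voiceless obstruent between vowels /o/ and /o/, so it voices to [v]. /nofopwunkobotmag/ → novopwunkobotmag.
Rule 2 (post-nasal voicing): /k/ is a voiceless stop immediately after the nasal /n/, so it voices to [g]. /novopwunkobotmag/ → novopwungobotmag.
Rule 3 (final devoicing): /g/ is a voiced stop in word-final position, so it devoices to [k]. /novopwungobotmag/ → novopwungobotmak.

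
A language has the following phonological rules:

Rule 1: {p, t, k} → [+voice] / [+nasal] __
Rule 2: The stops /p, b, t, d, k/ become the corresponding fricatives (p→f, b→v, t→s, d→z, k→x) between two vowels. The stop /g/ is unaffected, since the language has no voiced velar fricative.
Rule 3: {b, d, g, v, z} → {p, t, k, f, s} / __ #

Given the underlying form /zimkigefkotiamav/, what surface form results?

Rule 1 (post-nasal voicing): /k/ is a voiceless stop immediately after the nasal /m/, so it voices to [g]. /zimkigefkotiamav/ → zimgigefkotiamav.
Rule 2 (intervocalic spirantization): /t/ is a stop between vowels /o/ and /i/, so it spirantizes to the fricative [s]. /zimgigefkotiamav/ → zimgigefkosiamav.
Rule 3 (final devoicing): /v/ is a voiced obstruent in word-final position, so it devoices to [f]. /zimgigefkosiamav/ → zimgigefkosiamaf.

zimgigefkosiamaf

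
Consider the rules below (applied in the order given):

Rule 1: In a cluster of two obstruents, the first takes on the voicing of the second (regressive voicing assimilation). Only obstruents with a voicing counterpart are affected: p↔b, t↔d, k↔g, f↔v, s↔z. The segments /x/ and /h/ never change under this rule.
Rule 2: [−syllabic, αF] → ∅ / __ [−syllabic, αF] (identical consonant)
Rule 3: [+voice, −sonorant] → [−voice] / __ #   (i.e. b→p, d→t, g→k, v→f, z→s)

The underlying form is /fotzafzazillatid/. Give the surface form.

fodzavzazilatit

Rule 1 (regressive voicing assimilation): /t/ precedes the voiced obstruent /z/, so it voices to [d] by assimilation. /f/ precedes the voiced obstruent /z/, so it voices to [v] by assimilation. /fotzafzazillatid/ → fodzavzazillatid.
Rule 2 (degemination): /ll/ is a geminate; the first /l/ deletes. /fodzavzazillatid/ → fodzavzazilatid.
Rule 3 (final devoicing): /d/ is a voiced obstruent in word-final position, so it devoices to [t]. /fodzavzazilatid/ → fodzavzazilatit.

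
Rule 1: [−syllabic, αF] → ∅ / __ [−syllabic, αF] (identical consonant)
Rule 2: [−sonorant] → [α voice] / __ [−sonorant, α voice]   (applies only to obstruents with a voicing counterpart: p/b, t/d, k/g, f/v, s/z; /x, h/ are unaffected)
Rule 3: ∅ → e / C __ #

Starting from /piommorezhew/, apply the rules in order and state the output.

piomoreshewe

Rule 1 (degemination): /mm/ is a geminate; the first /m/ deletes. /piommorezhew/ → piomorezhew.
Rule 2 (regressive voicing assimilation): /z/ precedes the voiceless obstruent /h/, so it devoices to [s] by assimilation. /piomorezhew/ → piomoreshew.
Rule 3 (final e-epenthesis): the form ends in the consonant /w/, so [e] is inserted word-finally. /piomoreshew/ → piomoreshewe.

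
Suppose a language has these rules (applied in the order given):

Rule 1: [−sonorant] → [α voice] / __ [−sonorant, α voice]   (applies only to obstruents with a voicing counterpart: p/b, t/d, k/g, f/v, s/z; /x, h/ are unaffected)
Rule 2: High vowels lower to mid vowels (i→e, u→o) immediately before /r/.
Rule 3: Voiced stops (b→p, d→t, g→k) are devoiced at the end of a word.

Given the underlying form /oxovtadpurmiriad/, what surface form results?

oxoftatpormeriat

Rule 1 (regressive voicing assimilation): /v/ precedes the voiceless obstruent /t/, so it devoices to [f] by assimilation. /d/ precedes the voiceless obstruent /p/, so it devoices to [t] by assimilation. /oxovtadpurmiriad/ → oxoftatpurmiriad.
Rule 2 (pre-rhotic lowering): /u/ is a high vowel immediately before /r/, so it lowers to [o]. /i/ is a high vowel immediately before /r/, so it lowers to [e]. /oxoftatpurmiriad/ → oxoftatpormeriad.
Rule 3 (final devoicing): /d/ is a voiced stop in word-final position, so it devoices to [t]. /oxoftatpormeriad/ → oxoftatpormeriat.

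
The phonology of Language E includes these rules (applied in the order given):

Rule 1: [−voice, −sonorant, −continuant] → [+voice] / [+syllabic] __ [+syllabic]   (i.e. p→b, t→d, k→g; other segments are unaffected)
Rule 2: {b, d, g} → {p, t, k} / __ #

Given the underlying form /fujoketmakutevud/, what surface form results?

Rule 1 (intervocalic voicing): /k/ is a voiceless stop between vowels /o/ and /e/, so it voices to [g]. /k/ is a voiceless stop between vowels /a/ and /u/, so it voices to [g]. /t/ is a voiceless stop between vowels /u/ and /e/, so it voices to [d]. /fujoketmakutevud/ → fujogetmagudevud.
Rule 2 (final devoicing): /d/ is a voiced stop in word-final position, so it devoices to [t]. /fujogetmagudevud/ → fujogetmagudevut.

fujogetmagudevut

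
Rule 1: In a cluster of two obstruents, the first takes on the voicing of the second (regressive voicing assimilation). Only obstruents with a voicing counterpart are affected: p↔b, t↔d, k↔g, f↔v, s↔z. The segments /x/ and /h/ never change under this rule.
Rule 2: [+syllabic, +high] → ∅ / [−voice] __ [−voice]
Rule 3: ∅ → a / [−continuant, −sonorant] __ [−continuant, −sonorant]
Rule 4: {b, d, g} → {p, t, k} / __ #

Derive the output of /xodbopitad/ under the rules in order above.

xodabopatat

Rule 1 (regressive voicing assimilation): no segment meets the environment; /xodbopitad/ is unchanged.
Rule 2 (high vowel syncope): /i/ is a high vowel flanked by voiceless consonants /p/ and /t/, so it deletes. /xodbopitad/ → xodboptad.
Rule 3 (stop-cluster a-epenthesis): /d/ and /b/ form a stop–stop cluster, so [a] is inserted between them. /p/ and /t/ form a stop–stop cluster, so [a] is inserted between them. /xodboptad/ → xodabopatad.
Rule 4 (final devoicing): /d/ is a voiced stop in word-final position, so it devoices to [t]. /xodabopatad/ → xodabopatat.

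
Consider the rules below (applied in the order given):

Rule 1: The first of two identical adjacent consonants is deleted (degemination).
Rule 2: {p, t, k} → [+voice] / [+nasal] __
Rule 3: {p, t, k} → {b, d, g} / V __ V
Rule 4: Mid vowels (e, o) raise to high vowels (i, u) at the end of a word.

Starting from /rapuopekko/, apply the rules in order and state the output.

rabuobegu

Rule 1 (degemination): /kk/ is a geminate; the first /k/ deletes. /rapuopekko/ → rapuopeko.
Rule 2 (post-nasal voicing): no segment meets the environment; /rapuopeko/ is unchanged.
Rule 3 (intervocalic voicing): /p/ is a voiceless stop between vowels /a/ and /u/, so it voices to [b]. /p/ is a voiceless stop between vowels /o/ and /e/, so it voices to [b]. /k/ is a voiceless stop between vowels /e/ and /o/, so it voices to [g]. /rapuopeko/ → rabuobego.
Rule 4 (final vowel raising): /o/ is a mid vowel in word-final position, so it raises to [u]. /rabuobego/ → rabuobegu.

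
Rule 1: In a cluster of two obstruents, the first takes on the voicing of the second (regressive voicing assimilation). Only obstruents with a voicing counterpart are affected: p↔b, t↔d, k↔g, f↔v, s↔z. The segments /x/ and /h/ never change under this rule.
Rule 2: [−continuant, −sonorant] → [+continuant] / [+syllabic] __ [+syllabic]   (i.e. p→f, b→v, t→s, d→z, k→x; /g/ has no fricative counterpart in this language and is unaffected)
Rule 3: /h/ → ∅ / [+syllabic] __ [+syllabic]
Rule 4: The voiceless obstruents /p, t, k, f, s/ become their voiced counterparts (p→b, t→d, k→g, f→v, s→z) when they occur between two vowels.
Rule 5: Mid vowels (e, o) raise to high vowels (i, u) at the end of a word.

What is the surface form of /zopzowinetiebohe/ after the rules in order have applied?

zobzowinezievoi

Rule 1 (regressive voicing assimilation): /p/ precedes the voiced obstruent /z/, so it voices to [b] by assimilation. /zopzowinetiebohe/ → zobzowinetiebohe.
Rule 2 (intervocalic spirantization): /t/ is a stop between vowels /e/ and /i/, so it spirantizes to the fricative [s]. /b/ is a stop between vowels /e/ and /o/, so it spirantizes to the fricative [v]. /zobzowinetiebohe/ → zobzowinesievohe.
Rule 3 (intervocalic h-deletion): /h/ occurs between vowels /o/ and /e/, so it deletes. /zobzowinesievohe/ → zobzowinesievoe.
Rule 4 (intervocalic voicing): /s/ is a voiceless obstruent between vowels /e/ and /i/, so it voices to [z]. /zobzowinesievoe/ → zobzowinezievoe.
Rule 5 (final vowel raising): /e/ is a mid vowel in word-final position, so it raises to [i]. /zobzowinezievoe/ → zobzowinezievoi.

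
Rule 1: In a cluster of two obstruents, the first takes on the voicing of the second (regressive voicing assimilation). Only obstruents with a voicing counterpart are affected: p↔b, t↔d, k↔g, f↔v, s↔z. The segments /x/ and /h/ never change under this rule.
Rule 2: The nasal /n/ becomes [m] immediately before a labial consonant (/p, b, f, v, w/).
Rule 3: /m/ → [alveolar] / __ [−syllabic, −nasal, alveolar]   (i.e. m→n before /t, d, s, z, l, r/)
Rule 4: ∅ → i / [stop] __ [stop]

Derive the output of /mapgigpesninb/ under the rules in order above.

Rule 1 (regressive voicing assimilation): /p/ precedes the voiced obstruent /g/, so it voices to [b] by assimilation. /g/ precedes the voiceless obstruent /p/, so it devoices to [k] by assimilation. /mapgigpesninb/ → mabgikpesninb.
Rule 2 (nasal place assimilation): /n/ precedes the labial consonant /b/, so it assimilates in place to [m]. /mabgikpesninb/ → mabgikpesnimb.
Rule 3 (nasal place assimilation): no segment meets the environment; /mabgikpesnimb/ is unchanged.
Rule 4 (stop-cluster i-epenthesis): /b/ and /g/ form a stop–stop cluster, so [i] is inserted between them. /k/ and /p/ form a stop–stop cluster, so [i] is inserted between them. /mabgikpesnimb/ → mabigikipesnimb.

mabigikipesnimb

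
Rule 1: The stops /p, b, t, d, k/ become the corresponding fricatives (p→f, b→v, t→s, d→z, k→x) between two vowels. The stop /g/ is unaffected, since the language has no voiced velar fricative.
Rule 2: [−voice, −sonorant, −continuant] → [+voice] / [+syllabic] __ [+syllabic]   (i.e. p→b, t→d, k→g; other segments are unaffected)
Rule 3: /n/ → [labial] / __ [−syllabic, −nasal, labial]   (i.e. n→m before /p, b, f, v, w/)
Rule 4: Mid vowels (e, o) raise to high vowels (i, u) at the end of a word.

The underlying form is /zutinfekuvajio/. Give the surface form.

zusimfexuvajiu

Rule 1 (intervocalic spirantization): /t/ is a stop between vowels /u/ and /i/, so it spirantizes to the fricative [s]. /k/ is a stop between vowels /e/ and /u/, so it spirantizes to the fricative [x]. /zutinfekuvajio/ → zusinfexuvajio.
Rule 2 (intervocalic voicing): no segment meets the environment; /zusinfexuvajio/ is unchanged.
Rule 3 (nasal place assimilation): /n/ precedes the labial consonant /f/, so it assimilates in place to [m]. /zusinfexuvajio/ → zusimfexuvajio.
Rule 4 (final vowel raising): /o/ is a mid vowel in word-final position, so it raises to [u]. /zusimfexuvajio/ → zusimfexuvajiu.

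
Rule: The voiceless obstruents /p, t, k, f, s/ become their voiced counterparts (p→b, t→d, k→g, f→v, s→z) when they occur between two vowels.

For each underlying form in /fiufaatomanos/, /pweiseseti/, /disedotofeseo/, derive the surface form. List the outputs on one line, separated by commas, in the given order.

/fiufaatomanos/: /f/ is a voiceless obstruent between vowels /u/ and /a/, so it voices to [v]. /t/ is a voiceless obstruent between vowels /a/ and /o/, so it voices to [d]. → [fiuvaadomanos].
/pweiseseti/: /s/ is a voiceless obstruent between vowels /i/ and /e/, so it voices to [z]. /s/ is a voiceless obstruent between vowels /e/ and /e/, so it voices to [z]. /t/ is a voiceless obstruent between vowels /e/ and /i/, so it voices to [d]. → [pweizezedi].
/disedotofeseo/: /s/ is a voiceless obstruent between vowels /i/ and /e/, so it voices to [z]. /t/ is a voiceless obstruent between vowels /o/ and /o/, so it voices to [d]. /f/ is a voiceless obstruent between vowels /o/ and /e/, so it voices to [v]. /s/ is a voiceless obstruent between vowels /e/ and /e/, so it voices to [z]. → [dizedodovezeo].

fiuvaadomanos, pweizezedi, dizedodovezeo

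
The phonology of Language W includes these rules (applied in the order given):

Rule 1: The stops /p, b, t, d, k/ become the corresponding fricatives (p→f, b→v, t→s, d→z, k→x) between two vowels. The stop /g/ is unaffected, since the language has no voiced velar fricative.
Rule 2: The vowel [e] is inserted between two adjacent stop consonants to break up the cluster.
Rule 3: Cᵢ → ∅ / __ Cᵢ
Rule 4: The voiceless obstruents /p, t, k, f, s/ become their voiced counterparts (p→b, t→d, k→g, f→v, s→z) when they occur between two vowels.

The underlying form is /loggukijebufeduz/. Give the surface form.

Rule 1 (intervocalic spirantization): /k/ is a stop between vowels /u/ and /i/, so it spirantizes to the fricative [x]. /b/ is a stop between vowels /e/ and /u/, so it spirantizes to the fricative [v]. /d/ is a stop between vowels /e/ and /u/, so it spirantizes to the fricative [z]. /loggukijebufeduz/ → logguxijevufezuz.
Rule 2 (stop-cluster e-epenthesis): /g/ and /g/ form a stop–stop cluster, so [e] is inserted between them. /logguxijevufezuz/ → logeguxijevufezuz.
Rule 3 (degemination): no segment meets the environment; /logeguxijevufezuz/ is unchanged.
Rule 4 (intervocalic voicing): /f/ is a voiceless obstruent between vowels /u/ and /e/, so it voices to [v]. /logeguxijevufezuz/ → logeguxijevuvezuz.

logeguxijevuvezuz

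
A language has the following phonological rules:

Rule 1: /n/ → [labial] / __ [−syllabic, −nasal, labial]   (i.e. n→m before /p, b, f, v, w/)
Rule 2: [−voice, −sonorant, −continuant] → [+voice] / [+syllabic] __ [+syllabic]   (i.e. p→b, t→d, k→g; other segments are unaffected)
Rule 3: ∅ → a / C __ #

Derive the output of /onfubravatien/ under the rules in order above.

omfubravadiena

Rule 1 (nasal place assimilation): /n/ precedes the labial consonant /f/, so it assimilates in place to [m]. /onfubravatien/ → omfubravatien.
Rule 2 (intervocalic voicing): /t/ is a voiceless stop between vowels /a/ and /i/, so it voices to [d]. /omfubravatien/ → omfubravadien.
Rule 3 (final a-epenthesis): the form ends in the consonant /n/, so [a] is inserted word-finally. /omfubravadien/ → omfubravadiena.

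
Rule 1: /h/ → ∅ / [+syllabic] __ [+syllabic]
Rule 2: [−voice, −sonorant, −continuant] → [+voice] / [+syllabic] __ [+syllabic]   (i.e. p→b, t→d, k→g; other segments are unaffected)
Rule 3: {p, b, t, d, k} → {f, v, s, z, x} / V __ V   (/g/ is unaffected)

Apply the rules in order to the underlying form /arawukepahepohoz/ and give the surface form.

Rule 1 (intervocalic h-deletion): /h/ occurs between vowels /a/ and /e/, so it deletes. /h/ occurs between vowels /o/ and /o/, so it deletes. /arawukepahepohoz/ → arawukepaepooz.
Rule 2 (intervocalic voicing): /k/ is a voiceless stop between vowels /u/ and /e/, so it voices to [g]. /p/ is a voiceless stop between vowels /e/ and /a/, so it voices to [b]. /p/ is a voiceless stop between vowels /e/ and /o/, so it voices to [b]. /arawukepaepooz/ → arawugebaebooz.
Rule 3 (intervocalic spirantization): /b/ is a stop between vowels /e/ and /a/, so it spirantizes to the fricative [v]. /b/ is a stop between vowels /e/ and /o/, so it spirantizes to the fricative [v]. /arawugebaebooz/ → arawugevaevooz.

arawugevaevooz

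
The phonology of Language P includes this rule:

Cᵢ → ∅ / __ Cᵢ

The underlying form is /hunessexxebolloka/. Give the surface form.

hunesexeboloka

/ss/ is a geminate; the first /s/ deletes.
/xx/ is a geminate; the first /x/ deletes.
/ll/ is a geminate; the first /l/ deletes.
The other instances of /h/, /n/, /s/, /x/, /b/, /l/, /k/ do not occur in the required environment and remain unchanged.
Surface form: [hunesexeboloka].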